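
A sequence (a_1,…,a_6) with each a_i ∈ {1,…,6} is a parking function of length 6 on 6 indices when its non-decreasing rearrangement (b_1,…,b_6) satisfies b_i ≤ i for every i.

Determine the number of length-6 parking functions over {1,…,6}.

16807

|PF| = (7−6)·7^(6−1) = 1×16807 = 16807 [KW]
Example (1,2,1,1,5,3) → sorted (1,1,1,2,3,5): b_i ≤ i ∀i, a PF.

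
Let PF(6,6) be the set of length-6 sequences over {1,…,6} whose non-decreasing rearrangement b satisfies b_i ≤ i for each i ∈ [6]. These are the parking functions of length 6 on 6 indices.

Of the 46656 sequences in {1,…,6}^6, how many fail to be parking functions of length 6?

29849

|PF(6,6)| = 1·7^5 = 1×16807 = 16807 (Pollak)
Example (5,6,6,3,2,4) → sorted (2,3,4,5,6,6): b_1=2>1, not a PF.
So 46656 − 16807 = 29849 fail.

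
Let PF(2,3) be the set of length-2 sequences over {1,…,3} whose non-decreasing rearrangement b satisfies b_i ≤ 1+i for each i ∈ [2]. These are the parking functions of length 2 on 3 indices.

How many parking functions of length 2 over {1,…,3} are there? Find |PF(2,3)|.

|PF| = (4−2)·4^(2−1) = 2·4 = 8 (Pollak)
E.g. (2,2) → sorted (2,2): b_i ≤ 1+i ∀i, a PF.

8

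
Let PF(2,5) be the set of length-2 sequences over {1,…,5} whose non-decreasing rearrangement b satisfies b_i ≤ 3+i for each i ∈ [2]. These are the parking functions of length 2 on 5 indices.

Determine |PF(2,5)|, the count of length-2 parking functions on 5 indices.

24

Count = (6−2)·6^(2−1) = 4 · 6 = 24
Check (5,3) → sorted (3,5): b_i ≤ 3+i ∀i, a PF.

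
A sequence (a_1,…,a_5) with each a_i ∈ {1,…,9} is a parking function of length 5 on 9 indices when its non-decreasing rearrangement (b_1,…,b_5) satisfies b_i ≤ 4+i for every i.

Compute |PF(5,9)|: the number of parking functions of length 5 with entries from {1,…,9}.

50000

Count = 5·10^4 = 5 · 10000 = 50000 (Pollak)
One tuple (5,6,6,3,6) → sorted (3,5,6,6,6): b_i ≤ 4+i ∀i, a PF.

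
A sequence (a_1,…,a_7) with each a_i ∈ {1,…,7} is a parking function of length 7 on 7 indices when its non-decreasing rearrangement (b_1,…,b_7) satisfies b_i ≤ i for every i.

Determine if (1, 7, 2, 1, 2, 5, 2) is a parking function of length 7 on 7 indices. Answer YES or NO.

Sorted: b = (1, 1, 2, 2, 2, 5, 7).
  b_1=1 ≤ 1
  b_2=1 ≤ 2
  b_3=2 ≤ 3
  b_4=2 ≤ 4
  b_5=2 ≤ 5
  b_6=5 ≤ 6
  b_7=7 ≤ 7
All bounds hold ⇒ YES

YES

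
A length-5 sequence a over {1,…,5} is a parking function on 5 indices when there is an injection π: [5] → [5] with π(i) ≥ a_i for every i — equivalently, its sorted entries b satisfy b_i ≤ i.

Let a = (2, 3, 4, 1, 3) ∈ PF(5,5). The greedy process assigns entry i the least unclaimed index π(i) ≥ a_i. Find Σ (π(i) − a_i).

2

Σπ(i) = 1+…+5 = 15; Σa = 2+3+4+1+3 = 13; disp = 15−13 = 2.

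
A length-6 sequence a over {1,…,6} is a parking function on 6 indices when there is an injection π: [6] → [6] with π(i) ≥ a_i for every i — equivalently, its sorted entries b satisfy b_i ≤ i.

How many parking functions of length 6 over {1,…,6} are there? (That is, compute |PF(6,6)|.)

16807

#PF = (7−6)·7^(6−1) = 1·16807 = 16807 (Pollak)
Example (2,1,3,4,3,2) → sorted (1,2,2,3,3,4): b_i ≤ i ∀i, a PF.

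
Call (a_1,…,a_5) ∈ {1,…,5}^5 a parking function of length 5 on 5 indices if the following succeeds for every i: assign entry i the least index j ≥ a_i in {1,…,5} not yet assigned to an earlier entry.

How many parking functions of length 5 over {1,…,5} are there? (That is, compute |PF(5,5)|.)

1296

|PF(5,5)| = (6−5)·6^(5−1) = 1×1296 = 1296 (Konheim–Weiss)
Check (3,2,1,1,2) → sorted (1,1,2,2,3): b_i ≤ i ∀i, a PF.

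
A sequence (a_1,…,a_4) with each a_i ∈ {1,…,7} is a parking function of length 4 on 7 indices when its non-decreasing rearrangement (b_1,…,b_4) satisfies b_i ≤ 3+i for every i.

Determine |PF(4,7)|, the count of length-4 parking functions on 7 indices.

2048

Count = 4·8^3 = 4·512 = 2048
One tuple (4,5,5,2) → sorted (2,4,5,5): b_i ≤ 3+i ∀i, a PF.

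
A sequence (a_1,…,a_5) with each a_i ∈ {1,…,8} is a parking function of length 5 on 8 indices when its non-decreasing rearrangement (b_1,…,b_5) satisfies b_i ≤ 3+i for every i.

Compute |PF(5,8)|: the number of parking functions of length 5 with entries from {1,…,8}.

26244

|PF(5,8)| = (8−5+1)·(8+1)^(5−1) = 4 · 6561 = 26244
E.g. (8,1,5,4,7) → sorted (1,4,5,7,8): b_i ≤ 3+i ∀i, a PF.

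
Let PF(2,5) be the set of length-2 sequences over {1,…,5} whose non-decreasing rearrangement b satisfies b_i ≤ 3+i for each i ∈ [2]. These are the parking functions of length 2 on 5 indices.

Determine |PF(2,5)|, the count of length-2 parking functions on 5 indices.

24

Count = (5+1−2)·(5+1)^{2−1} = 4·6 = 24 (Konheim–Weiss)
E.g. (1,2) → sorted (1,2): b_i ≤ 3+i ∀i, a PF.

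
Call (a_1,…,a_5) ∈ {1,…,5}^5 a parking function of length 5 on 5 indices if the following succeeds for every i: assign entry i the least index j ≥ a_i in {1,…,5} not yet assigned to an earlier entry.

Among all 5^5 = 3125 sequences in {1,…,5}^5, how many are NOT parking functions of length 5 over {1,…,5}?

Count = (5−5+1)·(5+1)^(5−1) = 1 · 1296 = 1296
One tuple (5,4,5,5,4) → sorted (4,4,5,5,5): b_1=4>1, not a PF.
5^5 − 1296 = 3125 − 1296 = 1829

1829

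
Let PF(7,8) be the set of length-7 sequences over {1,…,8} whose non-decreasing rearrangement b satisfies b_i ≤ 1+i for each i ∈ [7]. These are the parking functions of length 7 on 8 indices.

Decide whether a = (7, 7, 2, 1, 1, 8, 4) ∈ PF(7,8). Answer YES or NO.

NO

Order a: b = (1, 1, 2, 4, 7, 7, 8).
  b_1=1 ≤ 2
  b_2=1 ≤ 3
  b_3=2 ≤ 4
  b_4=4 ≤ 5
  b_5=7 > 6
  fails at i=5 ⇒ NO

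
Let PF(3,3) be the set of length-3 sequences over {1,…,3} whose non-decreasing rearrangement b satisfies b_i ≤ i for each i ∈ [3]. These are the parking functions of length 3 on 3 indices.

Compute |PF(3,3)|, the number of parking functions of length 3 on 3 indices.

#PF = 1·4^2 = 1×16 = 16 (Konheim–Weiss)
One tuple (2,2,1) → sorted (1,2,2): b_i ≤ i ∀i, a PF.

16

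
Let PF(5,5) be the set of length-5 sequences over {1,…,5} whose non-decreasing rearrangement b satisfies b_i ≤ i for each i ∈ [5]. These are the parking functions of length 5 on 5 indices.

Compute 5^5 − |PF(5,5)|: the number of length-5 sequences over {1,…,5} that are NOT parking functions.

1829

|PF(5,5)| = (6−5)·6^(5−1) = 1·1296 = 1296 (Konheim–Weiss)
Example (4,3,5,2,5) → sorted (2,3,4,5,5): b_1=2>1, not a PF.
Total 3125; non-PF = 3125−1296 = 1829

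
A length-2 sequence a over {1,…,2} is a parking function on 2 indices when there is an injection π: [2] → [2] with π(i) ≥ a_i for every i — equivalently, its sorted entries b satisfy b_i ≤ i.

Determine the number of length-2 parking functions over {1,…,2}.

#PF = (3−2)·3^(2−1) = 1 · 3 = 3 (Pollak)
Check (1,2) → sorted (1,2): b_i ≤ i ∀i, a PF.

3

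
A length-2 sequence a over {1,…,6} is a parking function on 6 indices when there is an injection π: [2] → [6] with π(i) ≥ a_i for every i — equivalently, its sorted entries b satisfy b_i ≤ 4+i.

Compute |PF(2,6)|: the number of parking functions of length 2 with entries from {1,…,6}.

35

#PF = 5·7^1 = 5 · 7 = 35 (Pollak)
Example (1,6) → sorted (1,6): b_i ≤ 4+i ∀i, a PF.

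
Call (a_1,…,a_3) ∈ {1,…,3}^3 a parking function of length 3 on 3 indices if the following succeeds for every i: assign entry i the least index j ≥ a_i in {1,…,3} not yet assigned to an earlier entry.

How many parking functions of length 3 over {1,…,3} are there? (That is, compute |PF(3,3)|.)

|PF(3,3)| = (3+1−3)·(3+1)^{3−1} = 1·16 = 16 (Konheim–Weiss)
E.g. (1,2,2) → sorted (1,2,2): b_i ≤ i ∀i, a PF.

16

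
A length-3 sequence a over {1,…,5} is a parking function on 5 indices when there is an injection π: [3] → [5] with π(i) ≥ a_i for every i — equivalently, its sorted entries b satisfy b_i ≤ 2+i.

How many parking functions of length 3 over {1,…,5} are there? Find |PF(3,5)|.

|PF(3,5)| = 3·6^2 = 3·36 = 108 (Pollak)
E.g. (2,2,2) → sorted (2,2,2): b_i ≤ 2+i ∀i, a PF.

108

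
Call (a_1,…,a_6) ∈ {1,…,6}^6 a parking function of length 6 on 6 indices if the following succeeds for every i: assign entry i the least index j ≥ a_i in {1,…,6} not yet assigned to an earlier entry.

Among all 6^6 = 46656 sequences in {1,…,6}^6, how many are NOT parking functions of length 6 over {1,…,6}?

#PF = (6+1−6)·(6+1)^{6−1} = 1·16807 = 16807
E.g. (6,6,4,3,3,3) → sorted (3,3,3,4,6,6): b_1=3>1, not a PF.
Total 46656; non-PF = 46656−16807 = 29849

29849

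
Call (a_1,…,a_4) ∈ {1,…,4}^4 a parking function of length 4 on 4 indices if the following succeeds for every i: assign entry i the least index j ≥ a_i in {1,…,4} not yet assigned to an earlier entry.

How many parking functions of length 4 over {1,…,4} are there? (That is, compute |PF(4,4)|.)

125

|PF(4,4)| = (4+1−4)·(4+1)^{4−1} = 1×125 = 125 [KW]
One tuple (1,1,3,4) → sorted (1,1,3,4): b_i ≤ i ∀i, a PF.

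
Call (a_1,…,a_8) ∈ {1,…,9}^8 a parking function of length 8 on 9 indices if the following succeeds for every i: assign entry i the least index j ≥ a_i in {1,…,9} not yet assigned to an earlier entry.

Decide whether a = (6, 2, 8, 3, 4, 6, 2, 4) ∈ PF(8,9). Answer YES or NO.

Order a: b = (2, 2, 3, 4, 4, 6, 6, 8).
  b_1=2 ≤ 2
  b_2=2 ≤ 3
  b_3=3 ≤ 4
  b_4=4 ≤ 5
  b_5=4 ≤ 6
  b_6=6 ≤ 7
  b_7=6 ≤ 8
  b_8=8 ≤ 9
All bounds hold ⇒ YES

YES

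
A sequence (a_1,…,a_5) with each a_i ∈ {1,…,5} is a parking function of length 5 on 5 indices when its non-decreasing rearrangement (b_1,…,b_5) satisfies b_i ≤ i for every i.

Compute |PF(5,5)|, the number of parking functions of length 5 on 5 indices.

1296

Count = (5−5+1)·(5+1)^(5−1) = 1×1296 = 1296 (Konheim–Weiss)
Example (5,2,3,4,1) → sorted (1,2,3,4,5): b_i ≤ i ∀i, a PF.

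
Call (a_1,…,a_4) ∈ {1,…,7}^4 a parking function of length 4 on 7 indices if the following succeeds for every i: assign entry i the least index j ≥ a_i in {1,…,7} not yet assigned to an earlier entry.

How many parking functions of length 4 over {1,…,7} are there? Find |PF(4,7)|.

2048

|PF| = (7−4+1)·(7+1)^(4−1) = 4 · 512 = 2048
Check (2,3,4,3) → sorted (2,3,3,4): b_i ≤ 3+i ∀i, a PF.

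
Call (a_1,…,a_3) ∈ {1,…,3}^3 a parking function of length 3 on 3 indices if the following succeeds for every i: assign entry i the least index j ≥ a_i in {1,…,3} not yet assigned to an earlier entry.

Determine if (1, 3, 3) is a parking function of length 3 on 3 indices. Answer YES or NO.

NO

Sorted: b = (1, 3, 3).
  b_1=1 ≤ 1
  b_2=3 > 2
  fails at i=2 ⇒ NO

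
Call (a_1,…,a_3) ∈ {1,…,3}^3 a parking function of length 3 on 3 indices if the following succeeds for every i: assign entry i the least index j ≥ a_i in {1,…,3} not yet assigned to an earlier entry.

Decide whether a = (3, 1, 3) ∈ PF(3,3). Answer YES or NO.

Sorted: b = (1, 3, 3).
  b_1=1 ≤ 1
  b_2=3 > 2
  fails at i=2 ⇒ NO

NO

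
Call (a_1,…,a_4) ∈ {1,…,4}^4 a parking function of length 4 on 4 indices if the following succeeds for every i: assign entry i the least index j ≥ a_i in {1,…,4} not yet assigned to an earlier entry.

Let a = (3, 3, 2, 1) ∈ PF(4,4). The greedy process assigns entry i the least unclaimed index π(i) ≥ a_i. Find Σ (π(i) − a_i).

1

Σπ(i) = 1+…+4 = 10; Σa = 3+3+2+1 = 9; disp = 10−9 = 1.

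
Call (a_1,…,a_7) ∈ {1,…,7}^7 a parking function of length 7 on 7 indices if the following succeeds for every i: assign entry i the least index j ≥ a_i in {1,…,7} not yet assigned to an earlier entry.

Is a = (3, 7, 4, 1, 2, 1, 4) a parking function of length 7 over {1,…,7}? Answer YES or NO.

YES

Sorted: b = (1, 1, 2, 3, 4, 4, 7).
  b_1=1 ≤ 1
  b_2=1 ≤ 2
  b_3=2 ≤ 3
  b_4=3 ≤ 4
  b_5=4 ≤ 5
  b_6=4 ≤ 6
  b_7=7 ≤ 7
All bounds hold ⇒ YES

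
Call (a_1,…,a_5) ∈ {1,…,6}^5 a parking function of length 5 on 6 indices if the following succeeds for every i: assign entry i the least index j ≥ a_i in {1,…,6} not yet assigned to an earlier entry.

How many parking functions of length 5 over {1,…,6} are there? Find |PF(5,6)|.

4802

|PF| = (6−5+1)·(6+1)^(5−1) = 2 · 2401 = 4802 [KW]
Check (2,3,5,2,5) → sorted (2,2,3,5,5): b_i ≤ 1+i ∀i, a PF.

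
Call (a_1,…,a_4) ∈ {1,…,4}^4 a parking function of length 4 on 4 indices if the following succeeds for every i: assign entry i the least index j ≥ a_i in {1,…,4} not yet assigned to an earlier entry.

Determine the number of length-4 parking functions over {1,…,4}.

125

Count = 1·5^3 = 1 · 125 = 125 (Konheim–Weiss)
One tuple (3,1,2,3) → sorted (1,2,3,3): b_i ≤ i ∀i, a PF.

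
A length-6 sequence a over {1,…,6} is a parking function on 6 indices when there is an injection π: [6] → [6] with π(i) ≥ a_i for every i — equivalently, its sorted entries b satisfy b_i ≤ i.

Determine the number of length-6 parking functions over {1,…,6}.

16807

|PF(6,6)| = (6+1−6)·(6+1)^{6−1} = 1·16807 = 16807 [KW]
E.g. (3,2,6,1,5,4) → sorted (1,2,3,4,5,6): b_i ≤ i ∀i, a PF.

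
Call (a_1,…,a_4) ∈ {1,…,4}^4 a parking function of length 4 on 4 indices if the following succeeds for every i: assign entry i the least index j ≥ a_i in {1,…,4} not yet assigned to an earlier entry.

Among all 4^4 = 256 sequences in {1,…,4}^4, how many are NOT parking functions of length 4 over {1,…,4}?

|PF(4,4)| = (4−4+1)·(4+1)^(4−1) = 1 · 125 = 125 [KW]
Check (3,3,4,3) → sorted (3,3,3,4): b_1=3>1, not a PF.
Total 256; non-PF = 256−125 = 131

131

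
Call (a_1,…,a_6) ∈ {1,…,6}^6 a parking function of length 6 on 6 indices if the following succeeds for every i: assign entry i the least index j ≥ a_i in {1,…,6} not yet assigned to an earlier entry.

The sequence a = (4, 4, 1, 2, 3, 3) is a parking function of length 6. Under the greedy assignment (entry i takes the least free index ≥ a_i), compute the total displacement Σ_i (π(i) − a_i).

Σπ = 21 ({1..6} each once); Σa = 4+4+1+2+3+3 = 17; disp = 21−17 = 4.

4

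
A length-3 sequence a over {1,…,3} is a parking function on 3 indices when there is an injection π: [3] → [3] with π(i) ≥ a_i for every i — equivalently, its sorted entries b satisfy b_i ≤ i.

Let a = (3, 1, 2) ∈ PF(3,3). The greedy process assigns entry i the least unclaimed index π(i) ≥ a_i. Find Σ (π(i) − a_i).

Σπ(i) = 1+…+3 = 6; Σa = 3+1+2 = 6; disp = 6−6 = 0.

0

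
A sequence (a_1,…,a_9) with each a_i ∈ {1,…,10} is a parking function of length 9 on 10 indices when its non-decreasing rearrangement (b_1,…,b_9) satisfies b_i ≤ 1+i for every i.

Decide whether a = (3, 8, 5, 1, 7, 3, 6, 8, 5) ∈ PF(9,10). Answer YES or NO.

Rearranged: b = (1, 3, 3, 5, 5, 6, 7, 8, 8).
  b_1=1 ≤ 2
  b_2=3 ≤ 3
  b_3=3 ≤ 4
  b_4=5 ≤ 5
  b_5=5 ≤ 6
  b_6=6 ≤ 7
  b_7=7 ≤ 8
  b_8=8 ≤ 9
  b_9=8 ≤ 10
All bounds hold ⇒ YES

YES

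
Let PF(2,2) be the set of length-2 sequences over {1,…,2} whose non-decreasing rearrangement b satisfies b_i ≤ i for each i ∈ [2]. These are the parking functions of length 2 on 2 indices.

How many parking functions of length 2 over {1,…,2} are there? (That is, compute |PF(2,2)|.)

|PF(2,2)| = (3−2)·3^(2−1) = 1×3 = 3 [KW]
Example (1,1) → sorted (1,1): b_i ≤ i ∀i, a PF.

3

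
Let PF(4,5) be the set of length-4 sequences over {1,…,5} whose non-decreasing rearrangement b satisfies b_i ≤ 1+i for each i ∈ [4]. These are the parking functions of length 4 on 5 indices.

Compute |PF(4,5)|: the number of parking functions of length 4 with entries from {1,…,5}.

#PF = (6−4)·6^(4−1) = 2·216 = 432
Check (2,4,2,3) → sorted (2,2,3,4): b_i ≤ 1+i ∀i, a PF.

432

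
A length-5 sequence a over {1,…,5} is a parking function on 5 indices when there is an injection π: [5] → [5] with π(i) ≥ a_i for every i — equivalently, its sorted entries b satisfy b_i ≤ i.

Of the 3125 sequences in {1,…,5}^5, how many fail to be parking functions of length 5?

|PF| = (6−5)·6^(5−1) = 1 · 1296 = 1296 (Pollak)
Example (1,5,5,2,2) → sorted (1,2,2,5,5): b_4=5>4, not a PF.
5^5 − 1296 = 3125 − 1296 = 1829

1829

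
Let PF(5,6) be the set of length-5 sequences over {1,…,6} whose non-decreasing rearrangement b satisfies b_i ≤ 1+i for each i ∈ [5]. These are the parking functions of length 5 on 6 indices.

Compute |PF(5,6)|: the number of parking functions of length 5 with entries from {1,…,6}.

Count = (6+1−5)·(6+1)^{5−1} = 2×2401 = 4802 [KW]
Check (1,1,5,5,4) → sorted (1,1,4,5,5): b_i ≤ 1+i ∀i, a PF.

4802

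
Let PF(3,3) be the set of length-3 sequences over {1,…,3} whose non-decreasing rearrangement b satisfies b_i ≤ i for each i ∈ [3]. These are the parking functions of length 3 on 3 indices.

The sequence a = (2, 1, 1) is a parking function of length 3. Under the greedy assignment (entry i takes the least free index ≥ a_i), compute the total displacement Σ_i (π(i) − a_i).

Σπ(i) = 1+…+3 = 6; Σa = 2+1+1 = 4; disp = 6−4 = 2.

2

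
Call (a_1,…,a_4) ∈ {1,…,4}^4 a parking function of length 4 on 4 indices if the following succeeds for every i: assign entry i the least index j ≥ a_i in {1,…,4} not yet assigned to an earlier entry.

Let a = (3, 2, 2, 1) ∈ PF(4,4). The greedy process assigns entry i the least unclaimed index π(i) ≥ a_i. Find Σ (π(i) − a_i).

2

Σπ = 10 ({1..4} each once); Σa = 3+2+2+1 = 8; disp = 10−8 = 2.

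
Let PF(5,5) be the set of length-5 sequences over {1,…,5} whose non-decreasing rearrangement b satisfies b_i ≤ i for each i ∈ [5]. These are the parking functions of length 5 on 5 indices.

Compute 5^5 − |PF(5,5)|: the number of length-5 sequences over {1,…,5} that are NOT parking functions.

|PF| = 1·6^4 = 1·1296 = 1296 (Pollak)
E.g. (4,5,5,3,4) → sorted (3,4,4,5,5): b_1=3>1, not a PF.
5^5 − 1296 = 3125 − 1296 = 1829

1829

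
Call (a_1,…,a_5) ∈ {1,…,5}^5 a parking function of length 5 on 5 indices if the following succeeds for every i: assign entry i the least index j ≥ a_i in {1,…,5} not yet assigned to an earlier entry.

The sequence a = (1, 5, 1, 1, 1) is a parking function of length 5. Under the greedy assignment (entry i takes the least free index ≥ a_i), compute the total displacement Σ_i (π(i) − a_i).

Σπ(i) = 1+…+5 = 15; Σa = 1+5+1+1+1 = 9; disp = 15−9 = 6.

6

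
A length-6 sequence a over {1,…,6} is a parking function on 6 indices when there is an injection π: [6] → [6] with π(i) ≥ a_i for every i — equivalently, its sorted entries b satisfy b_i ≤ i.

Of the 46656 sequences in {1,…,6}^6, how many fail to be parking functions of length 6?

|PF(6,6)| = 1·7^5 = 1·16807 = 16807
Example (4,3,3,3,5,6) → sorted (3,3,3,4,5,6): b_1=3>1, not a PF.
Total 46656; non-PF = 46656−16807 = 29849

29849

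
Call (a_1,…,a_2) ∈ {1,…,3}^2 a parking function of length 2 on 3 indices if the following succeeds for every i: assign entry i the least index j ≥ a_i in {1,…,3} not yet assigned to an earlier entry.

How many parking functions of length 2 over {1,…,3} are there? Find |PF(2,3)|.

8

|PF(2,3)| = (4−2)·4^(2−1) = 2·4 = 8
One tuple (3,1) → sorted (1,3): b_i ≤ 1+i ∀i, a PF.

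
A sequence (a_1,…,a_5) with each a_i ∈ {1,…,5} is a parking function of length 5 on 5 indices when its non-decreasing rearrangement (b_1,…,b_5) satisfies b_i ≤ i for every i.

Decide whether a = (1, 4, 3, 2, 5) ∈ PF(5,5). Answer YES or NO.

YES

Order a: b = (1, 2, 3, 4, 5).
  b_1=1 ≤ 1
  b_2=2 ≤ 2
  b_3=3 ≤ 3
  b_4=4 ≤ 4
  b_5=5 ≤ 5
All bounds hold ⇒ YES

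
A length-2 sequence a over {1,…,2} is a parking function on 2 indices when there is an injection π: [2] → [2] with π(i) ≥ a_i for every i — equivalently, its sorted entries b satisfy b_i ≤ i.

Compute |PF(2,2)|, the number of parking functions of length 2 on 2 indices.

#PF = (2+1−2)·(2+1)^{2−1} = 1·3 = 3 [KW]
Check (1,1) → sorted (1,1): b_i ≤ i ∀i, a PF.

3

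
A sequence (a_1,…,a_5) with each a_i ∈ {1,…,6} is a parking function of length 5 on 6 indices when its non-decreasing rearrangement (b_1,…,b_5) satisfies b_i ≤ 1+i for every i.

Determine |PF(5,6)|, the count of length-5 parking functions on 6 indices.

|PF(5,6)| = (6+1−5)·(6+1)^{5−1} = 2×2401 = 4802
Check (1,1,2,4,5) → sorted (1,1,2,4,5): b_i ≤ 1+i ∀i, a PF.

4802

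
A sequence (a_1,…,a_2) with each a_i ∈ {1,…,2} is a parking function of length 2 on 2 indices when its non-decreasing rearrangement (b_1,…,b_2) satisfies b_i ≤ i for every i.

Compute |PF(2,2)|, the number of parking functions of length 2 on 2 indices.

|PF| = (2+1−2)·(2+1)^{2−1} = 1 · 3 = 3 [KW]
One tuple (2,1) → sorted (1,2): b_i ≤ i ∀i, a PF.

3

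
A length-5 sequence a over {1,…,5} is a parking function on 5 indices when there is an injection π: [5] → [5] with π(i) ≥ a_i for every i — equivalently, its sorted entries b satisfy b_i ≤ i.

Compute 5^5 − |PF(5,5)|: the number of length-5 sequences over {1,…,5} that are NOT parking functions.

Count = (5+1−5)·(5+1)^{5−1} = 1 · 1296 = 1296
Check (2,4,4,4,2) → sorted (2,2,4,4,4): b_1=2>1, not a PF.
Total 3125; non-PF = 3125−1296 = 1829

1829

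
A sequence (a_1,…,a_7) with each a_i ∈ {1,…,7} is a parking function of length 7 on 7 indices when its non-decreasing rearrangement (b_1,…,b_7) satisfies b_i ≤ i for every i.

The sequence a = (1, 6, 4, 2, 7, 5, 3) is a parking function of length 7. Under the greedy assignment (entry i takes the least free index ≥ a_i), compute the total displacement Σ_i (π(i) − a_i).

0

Σπ(i) = 1+…+7 = 28; Σa = 1+6+4+2+7+5+3 = 28; disp = 28−28 = 0.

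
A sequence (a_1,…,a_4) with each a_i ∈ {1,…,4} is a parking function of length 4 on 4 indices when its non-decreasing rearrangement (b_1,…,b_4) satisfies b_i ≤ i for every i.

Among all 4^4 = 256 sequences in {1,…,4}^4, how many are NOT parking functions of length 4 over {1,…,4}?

131

|PF(4,4)| = (4−4+1)·(4+1)^(4−1) = 1 · 125 = 125 (Pollak)
E.g. (4,4,2,3) → sorted (2,3,4,4): b_1=2>1, not a PF.
Total 256; non-PF = 256−125 = 131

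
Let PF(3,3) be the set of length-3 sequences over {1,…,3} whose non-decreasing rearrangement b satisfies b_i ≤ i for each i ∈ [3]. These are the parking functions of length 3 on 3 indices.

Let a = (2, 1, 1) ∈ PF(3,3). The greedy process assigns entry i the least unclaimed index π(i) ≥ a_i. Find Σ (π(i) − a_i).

Σπ = 6 ({1..3} each once); Σa = 2+1+1 = 4; disp = 6−4 = 2.

2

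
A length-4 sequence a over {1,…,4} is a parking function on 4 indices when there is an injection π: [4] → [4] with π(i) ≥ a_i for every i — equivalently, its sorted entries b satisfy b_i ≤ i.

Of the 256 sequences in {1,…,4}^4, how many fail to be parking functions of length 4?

|PF| = (4−4+1)·(4+1)^(4−1) = 1·125 = 125 (Konheim–Weiss)
Example (3,2,2,2) → sorted (2,2,2,3): b_1=2>1, not a PF.
Total 256; non-PF = 256−125 = 131

131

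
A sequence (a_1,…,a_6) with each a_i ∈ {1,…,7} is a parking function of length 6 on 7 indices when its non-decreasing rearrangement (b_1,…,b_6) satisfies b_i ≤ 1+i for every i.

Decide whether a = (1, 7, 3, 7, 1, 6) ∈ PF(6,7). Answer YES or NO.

Sorted: b = (1, 1, 3, 6, 7, 7).
  b_1=1 ≤ 2
  b_2=1 ≤ 3
  b_3=3 ≤ 4
  b_4=6 > 5
  fails at i=4 ⇒ NO

NO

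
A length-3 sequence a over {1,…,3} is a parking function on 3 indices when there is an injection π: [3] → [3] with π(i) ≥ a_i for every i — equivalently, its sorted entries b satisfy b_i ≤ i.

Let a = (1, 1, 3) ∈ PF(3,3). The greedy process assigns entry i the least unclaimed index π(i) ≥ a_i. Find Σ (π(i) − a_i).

1

Σπ(i) = 1+…+3 = 6; Σa = 1+1+3 = 5; disp = 6−5 = 1.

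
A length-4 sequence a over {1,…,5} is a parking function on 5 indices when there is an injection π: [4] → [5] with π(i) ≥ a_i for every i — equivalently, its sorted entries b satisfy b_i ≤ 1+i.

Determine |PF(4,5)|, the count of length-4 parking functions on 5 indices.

432

Count = (5+1−4)·(5+1)^{4−1} = 2·216 = 432 (Konheim–Weiss)
Example (2,1,1,2) → sorted (1,1,2,2): b_i ≤ 1+i ∀i, a PF.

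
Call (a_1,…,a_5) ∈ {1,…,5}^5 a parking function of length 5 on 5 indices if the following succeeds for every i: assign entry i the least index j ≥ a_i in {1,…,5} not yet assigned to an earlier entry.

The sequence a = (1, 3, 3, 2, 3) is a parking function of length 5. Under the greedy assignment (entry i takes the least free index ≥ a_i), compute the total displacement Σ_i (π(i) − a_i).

Σπ = 5·6/2 = 15 (π permutes [5]); Σa = 1+3+3+2+3 = 12; disp = 15−12 = 3.

3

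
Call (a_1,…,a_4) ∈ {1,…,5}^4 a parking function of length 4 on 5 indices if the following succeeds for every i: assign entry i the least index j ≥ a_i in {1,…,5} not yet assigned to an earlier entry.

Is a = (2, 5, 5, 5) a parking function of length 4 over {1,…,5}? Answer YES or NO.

NO

Order a: b = (2, 5, 5, 5).
  b_1=2 ≤ 2
  b_2=5 > 3
  fails at i=2 ⇒ NO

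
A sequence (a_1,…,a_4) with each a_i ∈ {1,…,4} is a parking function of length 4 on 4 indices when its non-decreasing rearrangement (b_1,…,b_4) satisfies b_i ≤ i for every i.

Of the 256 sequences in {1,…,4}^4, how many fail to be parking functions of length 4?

131

Count = 1·5^3 = 1·125 = 125 (Pollak)
E.g. (3,4,4,2) → sorted (2,3,4,4): b_1=2>1, not a PF.
Total 256; non-PF = 256−125 = 131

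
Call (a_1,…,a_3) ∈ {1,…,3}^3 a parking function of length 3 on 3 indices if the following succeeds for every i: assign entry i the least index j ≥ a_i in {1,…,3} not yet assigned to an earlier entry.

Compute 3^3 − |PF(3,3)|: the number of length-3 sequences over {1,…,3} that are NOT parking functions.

11

Count = (3+1−3)·(3+1)^{3−1} = 1×16 = 16 [KW]
One tuple (3,2,2) → sorted (2,2,3): b_1=2>1, not a PF.
So 27 − 16 = 11 fail.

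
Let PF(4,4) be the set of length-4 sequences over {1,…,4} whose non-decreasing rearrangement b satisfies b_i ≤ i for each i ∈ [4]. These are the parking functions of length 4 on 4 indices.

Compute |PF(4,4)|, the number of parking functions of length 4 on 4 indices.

Count = (4+1−4)·(4+1)^{4−1} = 1×125 = 125 (Konheim–Weiss)
Check (3,4,1,1) → sorted (1,1,3,4): b_i ≤ i ∀i, a PF.

125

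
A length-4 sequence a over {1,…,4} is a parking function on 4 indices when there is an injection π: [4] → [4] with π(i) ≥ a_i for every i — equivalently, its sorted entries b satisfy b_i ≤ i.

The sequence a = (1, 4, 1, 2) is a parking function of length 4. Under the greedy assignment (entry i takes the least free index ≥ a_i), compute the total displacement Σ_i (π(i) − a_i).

2

Σπ = 10 ({1..4} each once); Σa = 1+4+1+2 = 8; disp = 10−8 = 2.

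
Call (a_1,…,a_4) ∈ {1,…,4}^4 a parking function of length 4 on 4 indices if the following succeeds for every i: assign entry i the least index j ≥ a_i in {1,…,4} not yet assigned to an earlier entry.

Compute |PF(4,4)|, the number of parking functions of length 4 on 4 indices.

125

|PF(4,4)| = (4+1−4)·(4+1)^{4−1} = 1×125 = 125
One tuple (2,1,2,1) → sorted (1,1,2,2): b_i ≤ i ∀i, a PF.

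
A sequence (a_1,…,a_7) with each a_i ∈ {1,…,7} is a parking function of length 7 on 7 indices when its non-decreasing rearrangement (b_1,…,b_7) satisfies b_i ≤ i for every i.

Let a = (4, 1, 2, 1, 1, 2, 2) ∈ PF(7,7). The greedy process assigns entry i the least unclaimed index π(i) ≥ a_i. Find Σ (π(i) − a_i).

15

Σπ(i) = 1+…+7 = 28; Σa = 4+1+2+1+1+2+2 = 13; disp = 28−13 = 15.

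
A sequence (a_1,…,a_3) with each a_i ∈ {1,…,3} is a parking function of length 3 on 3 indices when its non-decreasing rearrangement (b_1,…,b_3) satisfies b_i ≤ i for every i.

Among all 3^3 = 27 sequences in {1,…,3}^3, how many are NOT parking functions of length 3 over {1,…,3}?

11

#PF = (3−3+1)·(3+1)^(3−1) = 1·16 = 16 [KW]
Check (3,3,1) → sorted (1,3,3): b_2=3>2, not a PF.
Total 27; non-PF = 27−16 = 11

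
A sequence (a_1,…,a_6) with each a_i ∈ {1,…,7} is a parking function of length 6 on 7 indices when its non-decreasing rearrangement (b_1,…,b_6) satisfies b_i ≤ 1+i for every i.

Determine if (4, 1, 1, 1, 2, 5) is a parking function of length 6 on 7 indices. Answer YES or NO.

Rearranged: b = (1, 1, 1, 2, 4, 5).
  b_1=1 ≤ 2
  b_2=1 ≤ 3
  b_3=1 ≤ 4
  b_4=2 ≤ 5
  b_5=4 ≤ 6
  b_6=5 ≤ 7
All bounds hold ⇒ YES

YES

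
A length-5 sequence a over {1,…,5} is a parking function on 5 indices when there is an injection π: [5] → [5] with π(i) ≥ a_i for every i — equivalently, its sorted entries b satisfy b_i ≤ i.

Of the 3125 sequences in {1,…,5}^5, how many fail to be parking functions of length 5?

|PF(5,5)| = (5−5+1)·(5+1)^(5−1) = 1×1296 = 1296 [KW]
E.g. (2,2,2,5,2) → sorted (2,2,2,2,5): b_1=2>1, not a PF.
Total 3125; non-PF = 3125−1296 = 1829

1829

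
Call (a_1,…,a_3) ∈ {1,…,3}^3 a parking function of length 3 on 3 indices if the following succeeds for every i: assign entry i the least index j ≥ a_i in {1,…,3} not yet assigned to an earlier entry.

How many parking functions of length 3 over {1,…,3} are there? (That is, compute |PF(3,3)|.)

|PF| = (3+1−3)·(3+1)^{3−1} = 1 · 16 = 16 (Pollak)
One tuple (1,2,2) → sorted (1,2,2): b_i ≤ i ∀i, a PF.

16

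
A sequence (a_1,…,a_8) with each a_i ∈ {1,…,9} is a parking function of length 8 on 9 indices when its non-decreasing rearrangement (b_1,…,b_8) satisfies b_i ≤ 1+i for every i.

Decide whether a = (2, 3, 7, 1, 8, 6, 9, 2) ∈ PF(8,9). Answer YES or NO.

YES

Sorted: b = (1, 2, 2, 3, 6, 7, 8, 9).
  b_1=1 ≤ 2
  b_2=2 ≤ 3
  b_3=2 ≤ 4
  b_4=3 ≤ 5
  b_5=6 ≤ 6
  b_6=7 ≤ 7
  b_7=8 ≤ 8
  b_8=9 ≤ 9
All bounds hold ⇒ YES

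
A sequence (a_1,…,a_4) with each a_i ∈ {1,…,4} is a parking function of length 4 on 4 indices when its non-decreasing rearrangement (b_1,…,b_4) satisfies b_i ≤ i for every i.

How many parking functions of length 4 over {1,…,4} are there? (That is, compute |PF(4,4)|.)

#PF = (4+1−4)·(4+1)^{4−1} = 1·125 = 125 (Konheim–Weiss)
E.g. (2,3,1,3) → sorted (1,2,3,3): b_i ≤ i ∀i, a PF.

125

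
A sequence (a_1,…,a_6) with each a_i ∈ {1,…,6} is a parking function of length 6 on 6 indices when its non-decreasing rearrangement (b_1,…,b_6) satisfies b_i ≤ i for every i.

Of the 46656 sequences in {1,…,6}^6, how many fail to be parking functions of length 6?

29849

|PF| = (6−6+1)·(6+1)^(6−1) = 1×16807 = 16807
Check (4,6,5,5,4,4) → sorted (4,4,4,5,5,6): b_1=4>1, not a PF.
Total 46656; non-PF = 46656−16807 = 29849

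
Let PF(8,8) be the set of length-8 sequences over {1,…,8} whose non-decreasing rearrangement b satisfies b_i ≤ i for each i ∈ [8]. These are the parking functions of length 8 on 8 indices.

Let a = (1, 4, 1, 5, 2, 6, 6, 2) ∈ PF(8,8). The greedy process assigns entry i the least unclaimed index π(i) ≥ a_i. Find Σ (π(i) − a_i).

Σπ = 8·9/2 = 36 (π permutes [8]); Σa = 1+4+1+5+2+6+6+2 = 27; disp = 36−27 = 9.

9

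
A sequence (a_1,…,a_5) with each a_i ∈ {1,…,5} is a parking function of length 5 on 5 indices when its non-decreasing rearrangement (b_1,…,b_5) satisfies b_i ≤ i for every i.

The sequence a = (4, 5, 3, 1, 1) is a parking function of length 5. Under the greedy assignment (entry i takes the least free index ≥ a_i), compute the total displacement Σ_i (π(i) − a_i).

1

Σπ = 15 ({1..5} each once); Σa = 4+5+3+1+1 = 14; disp = 15−14 = 1.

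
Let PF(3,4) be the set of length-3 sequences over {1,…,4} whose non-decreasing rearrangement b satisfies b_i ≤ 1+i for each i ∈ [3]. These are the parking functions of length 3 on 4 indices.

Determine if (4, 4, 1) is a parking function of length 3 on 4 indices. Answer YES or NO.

Sorted: b = (1, 4, 4).
  b_1=1 ≤ 2
  b_2=4 > 3
  fails at i=2 ⇒ NO

NO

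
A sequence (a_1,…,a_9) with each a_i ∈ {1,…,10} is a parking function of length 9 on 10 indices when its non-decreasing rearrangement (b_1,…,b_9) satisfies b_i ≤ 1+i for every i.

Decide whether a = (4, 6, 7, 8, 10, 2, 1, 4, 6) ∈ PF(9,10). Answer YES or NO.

Order a: b = (1, 2, 4, 4, 6, 6, 7, 8, 10).
  b_1=1 ≤ 2
  b_2=2 ≤ 3
  b_3=4 ≤ 4
  b_4=4 ≤ 5
  b_5=6 ≤ 6
  b_6=6 ≤ 7
  b_7=7 ≤ 8
  b_8=8 ≤ 9
  b_9=10 ≤ 10
All bounds hold ⇒ YES

YES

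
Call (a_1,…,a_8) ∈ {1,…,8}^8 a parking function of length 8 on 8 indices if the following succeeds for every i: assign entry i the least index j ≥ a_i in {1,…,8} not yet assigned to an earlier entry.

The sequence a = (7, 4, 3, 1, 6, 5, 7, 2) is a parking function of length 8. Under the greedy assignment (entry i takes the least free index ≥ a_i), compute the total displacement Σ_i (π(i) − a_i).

Σπ(i) = 1+…+8 = 36; Σa = 7+4+3+1+6+5+7+2 = 35; disp = 36−35 = 1.

1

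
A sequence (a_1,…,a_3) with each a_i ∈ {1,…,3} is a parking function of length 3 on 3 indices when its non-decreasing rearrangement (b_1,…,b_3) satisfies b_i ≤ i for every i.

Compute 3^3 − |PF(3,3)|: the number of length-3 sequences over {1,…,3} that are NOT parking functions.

11

Count = (3+1−3)·(3+1)^{3−1} = 1·16 = 16 (Pollak)
One tuple (3,3,2) → sorted (2,3,3): b_1=2>1, not a PF.
3^3 − 16 = 27 − 16 = 11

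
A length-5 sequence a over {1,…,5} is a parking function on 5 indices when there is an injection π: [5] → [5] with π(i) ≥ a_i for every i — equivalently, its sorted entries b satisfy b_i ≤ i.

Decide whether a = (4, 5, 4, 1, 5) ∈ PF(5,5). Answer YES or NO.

Order a: b = (1, 4, 4, 5, 5).
  b_1=1 ≤ 1
  b_2=4 > 2
  fails at i=2 ⇒ NO

NO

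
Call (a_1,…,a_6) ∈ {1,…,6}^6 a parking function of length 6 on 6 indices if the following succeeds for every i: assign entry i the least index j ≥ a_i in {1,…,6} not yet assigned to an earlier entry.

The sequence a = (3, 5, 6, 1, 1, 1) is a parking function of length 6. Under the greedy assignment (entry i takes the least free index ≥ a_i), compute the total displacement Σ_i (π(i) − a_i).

Σπ = 21 ({1..6} each once); Σa = 3+5+6+1+1+1 = 17; disp = 21−17 = 4.

4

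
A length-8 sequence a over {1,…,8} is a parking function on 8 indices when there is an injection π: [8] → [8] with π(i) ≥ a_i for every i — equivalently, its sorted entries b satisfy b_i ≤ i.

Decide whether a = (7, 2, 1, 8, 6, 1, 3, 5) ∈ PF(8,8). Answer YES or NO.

Rearranged: b = (1, 1, 2, 3, 5, 6, 7, 8).
  b_1=1 ≤ 1
  b_2=1 ≤ 2
  b_3=2 ≤ 3
  b_4=3 ≤ 4
  b_5=5 ≤ 5
  b_6=6 ≤ 6
  b_7=7 ≤ 7
  b_8=8 ≤ 8
All bounds hold ⇒ YES

YES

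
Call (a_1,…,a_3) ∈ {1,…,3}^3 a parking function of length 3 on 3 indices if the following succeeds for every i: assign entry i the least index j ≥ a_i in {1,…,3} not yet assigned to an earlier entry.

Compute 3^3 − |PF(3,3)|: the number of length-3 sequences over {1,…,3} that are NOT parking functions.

11

#PF = (3+1−3)·(3+1)^{3−1} = 1·16 = 16 [KW]
Check (3,3,3) → sorted (3,3,3): b_1=3>1, not a PF.
Total 27; non-PF = 27−16 = 11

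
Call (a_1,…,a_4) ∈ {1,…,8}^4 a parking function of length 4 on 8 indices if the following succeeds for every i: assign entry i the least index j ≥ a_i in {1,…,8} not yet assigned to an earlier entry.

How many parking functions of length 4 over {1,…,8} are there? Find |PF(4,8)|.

3645

#PF = 5·9^3 = 5·729 = 3645 (Konheim–Weiss)
One tuple (4,6,1,2) → sorted (1,2,4,6): b_i ≤ 4+i ∀i, a PF.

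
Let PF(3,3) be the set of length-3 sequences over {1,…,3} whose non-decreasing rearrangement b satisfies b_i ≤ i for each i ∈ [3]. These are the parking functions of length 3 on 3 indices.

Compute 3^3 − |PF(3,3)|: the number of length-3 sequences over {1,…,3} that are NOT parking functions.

|PF(3,3)| = (4−3)·4^(3−1) = 1×16 = 16 (Konheim–Weiss)
One tuple (3,3,3) → sorted (3,3,3): b_1=3>1, not a PF.
So 27 − 16 = 11 fail.

11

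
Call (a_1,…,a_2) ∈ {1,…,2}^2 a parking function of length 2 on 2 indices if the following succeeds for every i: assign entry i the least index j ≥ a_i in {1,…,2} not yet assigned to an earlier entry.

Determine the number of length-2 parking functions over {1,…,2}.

3

|PF(2,2)| = 1·3^1 = 1×3 = 3 [KW]
One tuple (1,2) → sorted (1,2): b_i ≤ i ∀i, a PF.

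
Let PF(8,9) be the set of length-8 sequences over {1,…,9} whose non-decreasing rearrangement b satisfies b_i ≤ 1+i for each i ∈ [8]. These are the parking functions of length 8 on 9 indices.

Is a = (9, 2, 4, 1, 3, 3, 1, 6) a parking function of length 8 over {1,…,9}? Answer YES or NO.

YES

Rearranged: b = (1, 1, 2, 3, 3, 4, 6, 9).
  b_1=1 ≤ 2
  b_2=1 ≤ 3
  b_3=2 ≤ 4
  b_4=3 ≤ 5
  b_5=3 ≤ 6
  b_6=4 ≤ 7
  b_7=6 ≤ 8
  b_8=9 ≤ 9
All bounds hold ⇒ YES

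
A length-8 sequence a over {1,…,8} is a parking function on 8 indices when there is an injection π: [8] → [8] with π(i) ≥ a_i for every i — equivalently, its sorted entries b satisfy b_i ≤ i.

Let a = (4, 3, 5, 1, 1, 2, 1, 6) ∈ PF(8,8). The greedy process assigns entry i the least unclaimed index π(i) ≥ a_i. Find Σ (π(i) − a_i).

Σπ(i) = 1+…+8 = 36; Σa = 4+3+5+1+1+2+1+6 = 23; disp = 36−23 = 13.

13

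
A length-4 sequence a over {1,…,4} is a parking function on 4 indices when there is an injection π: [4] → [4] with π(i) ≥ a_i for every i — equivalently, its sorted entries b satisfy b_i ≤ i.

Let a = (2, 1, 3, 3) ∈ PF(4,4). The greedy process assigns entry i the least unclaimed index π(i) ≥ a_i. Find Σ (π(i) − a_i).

Σπ(i) = 1+…+4 = 10; Σa = 2+1+3+3 = 9; disp = 10−9 = 1.

1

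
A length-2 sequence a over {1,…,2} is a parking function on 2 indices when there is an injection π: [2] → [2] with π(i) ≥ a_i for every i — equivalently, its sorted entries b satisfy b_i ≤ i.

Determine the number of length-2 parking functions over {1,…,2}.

3

#PF = (3−2)·3^(2−1) = 1·3 = 3 (Konheim–Weiss)
Check (2,1) → sorted (1,2): b_i ≤ i ∀i, a PF.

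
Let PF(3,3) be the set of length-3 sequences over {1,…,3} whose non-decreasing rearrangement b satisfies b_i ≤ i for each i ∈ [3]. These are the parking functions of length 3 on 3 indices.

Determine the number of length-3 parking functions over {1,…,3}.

Count = (4−3)·4^(3−1) = 1 · 16 = 16 (Pollak)
Check (1,2,1) → sorted (1,1,2): b_i ≤ i ∀i, a PF.

16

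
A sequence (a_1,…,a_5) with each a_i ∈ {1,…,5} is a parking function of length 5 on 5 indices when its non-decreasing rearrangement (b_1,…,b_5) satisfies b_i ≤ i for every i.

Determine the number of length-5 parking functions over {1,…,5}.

1296

#PF = 1·6^4 = 1 · 1296 = 1296 (Konheim–Weiss)
Example (3,4,1,2,5) → sorted (1,2,3,4,5): b_i ≤ i ∀i, a PF.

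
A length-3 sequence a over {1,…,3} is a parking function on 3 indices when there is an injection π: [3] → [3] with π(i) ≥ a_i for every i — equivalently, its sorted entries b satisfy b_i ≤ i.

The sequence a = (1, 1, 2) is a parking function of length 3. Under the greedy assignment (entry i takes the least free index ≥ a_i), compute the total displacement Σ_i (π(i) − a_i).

2

Σπ = 3·4/2 = 6 (π permutes [3]); Σa = 1+1+2 = 4; disp = 6−4 = 2.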